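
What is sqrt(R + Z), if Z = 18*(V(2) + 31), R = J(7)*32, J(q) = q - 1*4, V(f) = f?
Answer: sqrt(690) ≈ 26.268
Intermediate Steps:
J(q) = -4 + q (J(q) = q - 4 = -4 + q)
R = 96 (R = (-4 + 7)*32 = 3*32 = 96)
Z = 594 (Z = 18*(2 + 31) = 18*33 = 594)
sqrt(R + Z) = sqrt(96 + 594) = sqrt(690)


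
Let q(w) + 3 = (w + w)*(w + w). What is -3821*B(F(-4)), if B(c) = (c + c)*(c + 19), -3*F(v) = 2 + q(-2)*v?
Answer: -40884700/9 ≈ -4.5427e+6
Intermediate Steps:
q(w) = -3 + 4*w² (q(w) = -3 + (w + w)*(w + w) = -3 + (2*w)*(2*w) = -3 + 4*w²)
F(v) = -⅔ - 13*v/3 (F(v) = -(2 + (-3 + 4*(-2)²)*v)/3 = -(2 + (-3 + 4*4)*v)/3 = -(2 + (-3 + 16)*v)/3 = -(2 + 13*v)/3 = -⅔ - 13*v/3)
B(c) = 2*c*(19 + c) (B(c) = (2*c)*(19 + c) = 2*c*(19 + c))
-3821*B(F(-4)) = -7642*(-⅔ - 13/3*(-4))*(19 + (-⅔ - 13/3*(-4))) = -7642*(-⅔ + 52/3)*(19 + (-⅔ + 52/3)) = -7642*50*(19 + 50/3)/3 = -7642*50*107/(3*3) = -3821*10700/9 = -40884700/9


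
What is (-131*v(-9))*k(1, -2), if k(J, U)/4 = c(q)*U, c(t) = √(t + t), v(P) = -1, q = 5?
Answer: -1048*√10 ≈ -3314.1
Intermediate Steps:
c(t) = √2*√t (c(t) = √(2*t) = √2*√t)
k(J, U) = 4*U*√10 (k(J, U) = 4*((√2*√5)*U) = 4*(√10*U) = 4*(U*√10) = 4*U*√10)
(-131*v(-9))*k(1, -2) = (-131*(-1))*(4*(-2)*√10) = 131*(-8*√10) = -1048*√10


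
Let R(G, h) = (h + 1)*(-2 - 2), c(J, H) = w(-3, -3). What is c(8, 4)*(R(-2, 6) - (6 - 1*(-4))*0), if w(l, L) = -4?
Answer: 112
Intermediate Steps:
c(J, H) = -4
R(G, h) = -4 - 4*h (R(G, h) = (1 + h)*(-4) = -4 - 4*h)
c(8, 4)*(R(-2, 6) - (6 - 1*(-4))*0) = -4*((-4 - 4*6) - (6 - 1*(-4))*0) = -4*((-4 - 24) - (6 + 4)*0) = -4*(-28 - 10*0) = -4*(-28 - 1*0) = -4*(-28 + 0) = -4*(-28) = 112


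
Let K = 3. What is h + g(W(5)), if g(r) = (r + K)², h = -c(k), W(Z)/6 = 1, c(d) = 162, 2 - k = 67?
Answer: -81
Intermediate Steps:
k = -65 (k = 2 - 1*67 = 2 - 67 = -65)
W(Z) = 6 (W(Z) = 6*1 = 6)
h = -162 (h = -1*162 = -162)
g(r) = (3 + r)² (g(r) = (r + 3)² = (3 + r)²)
h + g(W(5)) = -162 + (3 + 6)² = -162 + 9² = -162 + 81 = -81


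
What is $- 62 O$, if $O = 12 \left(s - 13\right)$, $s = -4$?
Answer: $12648$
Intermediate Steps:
$O = -204$ ($O = 12 \left(-4 - 13\right) = 12 \left(-17\right) = -204$)
$- 62 O = \left(-62\right) \left(-204\right) = 12648$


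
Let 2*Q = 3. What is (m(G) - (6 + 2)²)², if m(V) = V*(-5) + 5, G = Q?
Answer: 17689/4 ≈ 4422.3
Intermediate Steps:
Q = 3/2 (Q = (½)*3 = 3/2 ≈ 1.5000)
G = 3/2 ≈ 1.5000
m(V) = 5 - 5*V (m(V) = -5*V + 5 = 5 - 5*V)
(m(G) - (6 + 2)²)² = ((5 - 5*3/2) - (6 + 2)²)² = ((5 - 15/2) - 1*8²)² = (-5/2 - 1*64)² = (-5/2 - 64)² = (-133/2)² = 17689/4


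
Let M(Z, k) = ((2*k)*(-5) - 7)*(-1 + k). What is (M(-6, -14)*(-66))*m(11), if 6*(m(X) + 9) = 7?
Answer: -1031415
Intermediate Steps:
m(X) = -47/6 (m(X) = -9 + (1/6)*7 = -9 + 7/6 = -47/6)
M(Z, k) = (-1 + k)*(-7 - 10*k) (M(Z, k) = (-10*k - 7)*(-1 + k) = (-7 - 10*k)*(-1 + k) = (-1 + k)*(-7 - 10*k))
(M(-6, -14)*(-66))*m(11) = ((7 - 10*(-14)**2 + 3*(-14))*(-66))*(-47/6) = ((7 - 10*196 - 42)*(-66))*(-47/6) = ((7 - 1960 - 42)*(-66))*(-47/6) = -1995*(-66)*(-47/6) = 131670*(-47/6) = -1031415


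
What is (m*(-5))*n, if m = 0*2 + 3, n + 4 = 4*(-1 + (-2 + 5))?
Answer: -60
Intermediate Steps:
n = 4 (n = -4 + 4*(-1 + (-2 + 5)) = -4 + 4*(-1 + 3) = -4 + 4*2 = -4 + 8 = 4)
m = 3 (m = 0 + 3 = 3)
(m*(-5))*n = (3*(-5))*4 = -15*4 = -60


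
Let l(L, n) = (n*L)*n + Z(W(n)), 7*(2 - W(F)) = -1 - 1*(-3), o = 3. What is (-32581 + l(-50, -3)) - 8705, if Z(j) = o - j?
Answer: -292143/7 ≈ -41735.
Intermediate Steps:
W(F) = 12/7 (W(F) = 2 - (-1 - 1*(-3))/7 = 2 - (-1 + 3)/7 = 2 - 1/7*2 = 2 - 2/7 = 12/7)
Z(j) = 3 - j
l(L, n) = 9/7 + L*n**2 (l(L, n) = (n*L)*n + (3 - 1*12/7) = (L*n)*n + (3 - 12/7) = L*n**2 + 9/7 = 9/7 + L*n**2)
(-32581 + l(-50, -3)) - 8705 = (-32581 + (9/7 - 50*(-3)**2)) - 8705 = (-32581 + (9/7 - 50*9)) - 8705 = (-32581 + (9/7 - 450)) - 8705 = (-32581 - 3141/7) - 8705 = -231208/7 - 8705 = -292143/7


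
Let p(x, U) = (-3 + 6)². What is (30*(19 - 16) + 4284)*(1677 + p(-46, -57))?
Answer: 7374564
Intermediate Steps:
p(x, U) = 9 (p(x, U) = 3² = 9)
(30*(19 - 16) + 4284)*(1677 + p(-46, -57)) = (30*(19 - 16) + 4284)*(1677 + 9) = (30*3 + 4284)*1686 = (90 + 4284)*1686 = 4374*1686 = 7374564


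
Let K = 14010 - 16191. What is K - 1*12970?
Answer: -15151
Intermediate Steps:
K = -2181
K - 1*12970 = -2181 - 1*12970 = -2181 - 12970 = -15151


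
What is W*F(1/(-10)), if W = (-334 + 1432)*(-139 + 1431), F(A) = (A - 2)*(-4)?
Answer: 59581872/5 ≈ 1.1916e+7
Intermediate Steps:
F(A) = 8 - 4*A (F(A) = (-2 + A)*(-4) = 8 - 4*A)
W = 1418616 (W = 1098*1292 = 1418616)
W*F(1/(-10)) = 1418616*(8 - 4/(-10)) = 1418616*(8 - 4*(-⅒)) = 1418616*(8 + ⅖) = 1418616*(42/5) = 59581872/5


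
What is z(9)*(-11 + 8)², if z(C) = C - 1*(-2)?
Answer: 99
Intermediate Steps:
z(C) = 2 + C (z(C) = C + 2 = 2 + C)
z(9)*(-11 + 8)² = (2 + 9)*(-11 + 8)² = 11*(-3)² = 11*9 = 99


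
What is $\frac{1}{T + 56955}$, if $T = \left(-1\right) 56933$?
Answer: $\frac{1}{22} \approx 0.045455$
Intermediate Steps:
$T = -56933$
$\frac{1}{T + 56955} = \frac{1}{-56933 + 56955} = \frac{1}{22}$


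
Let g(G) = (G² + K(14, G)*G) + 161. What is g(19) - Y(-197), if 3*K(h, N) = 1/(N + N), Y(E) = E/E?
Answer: 3127/6 ≈ 521.17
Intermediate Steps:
Y(E) = 1
K(h, N) = 1/(6*N) (K(h, N) = 1/(3*(N + N)) = 1/(3*((2*N))) = (1/(2*N))/3 = 1/(6*N))
g(G) = 967/6 + G² (g(G) = (G² + (1/(6*G))*G) + 161 = (G² + ⅙) + 161 = (⅙ + G²) + 161 = 967/6 + G²)
g(19) - Y(-197) = (967/6 + 19²) - 1*1 = (967/6 + 361) - 1 = 3133/6 - 1 = 3127/6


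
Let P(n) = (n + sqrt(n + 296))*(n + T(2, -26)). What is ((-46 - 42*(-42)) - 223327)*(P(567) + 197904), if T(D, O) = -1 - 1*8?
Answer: -113971292610 - 123657822*sqrt(863) ≈ -1.1760e+11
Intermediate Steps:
T(D, O) = -9 (T(D, O) = -1 - 8 = -9)
P(n) = (-9 + n)*(n + sqrt(296 + n)) (P(n) = (n + sqrt(n + 296))*(n - 9) = (n + sqrt(296 + n))*(-9 + n) = (-9 + n)*(n + sqrt(296 + n)))
((-46 - 42*(-42)) - 223327)*(P(567) + 197904) = ((-46 - 42*(-42)) - 223327)*((567**2 - 9*567 - 9*sqrt(296 + 567) + 567*sqrt(296 + 567)) + 197904) = ((-46 + 1764) - 223327)*((321489 - 5103 - 9*sqrt(863) + 567*sqrt(863)) + 197904) = (1718 - 223327)*((316386 + 558*sqrt(863)) + 197904) = -221609*(514290 + 558*sqrt(863)) = -113971292610 - 123657822*sqrt(863)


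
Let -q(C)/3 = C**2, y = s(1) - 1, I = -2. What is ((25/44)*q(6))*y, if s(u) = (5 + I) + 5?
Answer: -4725/11 ≈ -429.55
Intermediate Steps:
s(u) = 8 (s(u) = (5 - 2) + 5 = 3 + 5 = 8)
y = 7 (y = 8 - 1 = 7)
q(C) = -3*C**2
((25/44)*q(6))*y = ((25/44)*(-3*6**2))*7 = ((25*(1/44))*(-3*36))*7 = ((25/44)*(-108))*7 = -675/11*7 = -4725/11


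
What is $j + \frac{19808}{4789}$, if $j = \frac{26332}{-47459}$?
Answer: $\frac{813963924}{227281151} \approx 3.5813$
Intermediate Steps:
$j = - \frac{26332}{47459}$ ($j = 26332 \left(- \frac{1}{47459}\right) = - \frac{26332}{47459} \approx -0.55484$)
$j + \frac{19808}{4789} = - \frac{26332}{47459} + \frac{19808}{4789} = \frac{813963924}{227281151}$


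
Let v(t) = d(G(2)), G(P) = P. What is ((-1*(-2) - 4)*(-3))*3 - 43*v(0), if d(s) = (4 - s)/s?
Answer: -25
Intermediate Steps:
d(s) = (4 - s)/s
v(t) = 1 (v(t) = (4 - 1*2)/2 = (4 - 2)/2 = (½)*2 = 1)
((-1*(-2) - 4)*(-3))*3 - 43*v(0) = ((-1*(-2) - 4)*(-3))*3 - 43*1 = ((2 - 4)*(-3))*3 - 43 = -2*(-3)*3 - 43 = 6*3 - 43 = 18 - 43 = -25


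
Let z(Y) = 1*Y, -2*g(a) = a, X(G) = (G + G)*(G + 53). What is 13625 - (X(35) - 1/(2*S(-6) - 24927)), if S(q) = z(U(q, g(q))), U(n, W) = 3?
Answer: 186035264/24921 ≈ 7465.0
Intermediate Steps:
X(G) = 2*G*(53 + G) (X(G) = (2*G)*(53 + G) = 2*G*(53 + G))
g(a) = -a/2
z(Y) = Y
S(q) = 3
13625 - (X(35) - 1/(2*S(-6) - 24927)) = 13625 - (2*35*(53 + 35) - 1/(2*3 - 24927)) = 13625 - (2*35*88 - 1/(6 - 24927)) = 13625 - (6160 - 1/(-24921)) = 13625 - (6160 - 1*(-1/24921)) = 13625 - (6160 + 1/24921) = 13625 - 1*153513361/24921 = 13625 - 153513361/24921 = 186035264/24921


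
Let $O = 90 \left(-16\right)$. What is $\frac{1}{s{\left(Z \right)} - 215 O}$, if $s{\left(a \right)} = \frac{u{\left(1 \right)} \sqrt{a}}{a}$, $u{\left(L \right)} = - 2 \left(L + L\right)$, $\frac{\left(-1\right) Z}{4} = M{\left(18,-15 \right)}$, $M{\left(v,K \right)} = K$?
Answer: $\frac{1161000}{359445599999} + \frac{\sqrt{15}}{718891199998} \approx 3.23 \cdot 10^{-6}$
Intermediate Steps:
$O = -1440$
$Z = 60$ ($Z = \left(-4\right) \left(-15\right) = 60$)
$u{\left(L \right)} = - 4 L$ ($u{\left(L \right)} = - 2 \cdot 2 L = - 4 L$)
$s{\left(a \right)} = - \frac{4}{\sqrt{a}}$ ($s{\left(a \right)} = \frac{\left(-4\right) 1 \sqrt{a}}{a} = \frac{\left(-4\right) \sqrt{a}}{a} = - \frac{4}{\sqrt{a}}$)
$\frac{1}{s{\left(Z \right)} - 215 O} = \frac{1}{- \frac{4}{2 \sqrt{15}} - -309600} = \frac{1}{- 4 \frac{\sqrt{15}}{30} + 309600} = \frac{1}{- \frac{2 \sqrt{15}}{15} + 309600} = \frac{1}{309600 - \frac{2 \sqrt{15}}{15}}$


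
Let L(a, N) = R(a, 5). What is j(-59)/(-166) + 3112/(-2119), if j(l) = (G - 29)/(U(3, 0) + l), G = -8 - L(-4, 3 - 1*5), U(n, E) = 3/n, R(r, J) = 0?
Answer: -30040739/20401732 ≈ -1.4725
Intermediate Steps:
L(a, N) = 0
G = -8 (G = -8 - 1*0 = -8 + 0 = -8)
j(l) = -37/(1 + l) (j(l) = (-8 - 29)/(3/3 + l) = -37/(3*(⅓) + l) = -37/(1 + l))
j(-59)/(-166) + 3112/(-2119) = -37/(1 - 59)/(-166) + 3112/(-2119) = -37/(-58)*(-1/166) + 3112*(-1/2119) = -37*(-1/58)*(-1/166) - 3112/2119 = (37/58)*(-1/166) - 3112/2119 = -37/9628 - 3112/2119 = -30040739/20401732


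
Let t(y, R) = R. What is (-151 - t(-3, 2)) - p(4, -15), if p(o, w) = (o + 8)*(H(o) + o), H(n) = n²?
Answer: -393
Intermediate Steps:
p(o, w) = (8 + o)*(o + o²) (p(o, w) = (o + 8)*(o² + o) = (8 + o)*(o + o²))
(-151 - t(-3, 2)) - p(4, -15) = (-151 - 1*2) - 4*(8 + 4² + 9*4) = (-151 - 2) - 4*(8 + 16 + 36) = -153 - 4*60 = -153 - 1*240 = -153 - 240 = -393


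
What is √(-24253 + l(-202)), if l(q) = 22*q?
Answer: I*√28697 ≈ 169.4*I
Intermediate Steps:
√(-24253 + l(-202)) = √(-24253 + 22*(-202)) = √(-24253 - 4444) = √(-28697) = I*√28697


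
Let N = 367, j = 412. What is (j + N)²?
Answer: 606841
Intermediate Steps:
(j + N)² = (412 + 367)² = 779² = 606841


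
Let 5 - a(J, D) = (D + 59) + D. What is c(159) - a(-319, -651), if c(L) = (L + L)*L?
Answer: 49314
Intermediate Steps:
a(J, D) = -54 - 2*D (a(J, D) = 5 - ((D + 59) + D) = 5 - ((59 + D) + D) = 5 - (59 + 2*D) = 5 + (-59 - 2*D) = -54 - 2*D)
c(L) = 2*L² (c(L) = (2*L)*L = 2*L²)
c(159) - a(-319, -651) = 2*159² - (-54 - 2*(-651)) = 2*25281 - (-54 + 1302) = 50562 - 1*1248 = 50562 - 1248 = 49314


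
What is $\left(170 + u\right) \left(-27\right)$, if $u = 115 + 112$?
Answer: $-10719$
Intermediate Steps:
$u = 227$
$\left(170 + u\right) \left(-27\right) = \left(170 + 227\right) \left(-27\right) = 397 \left(-27\right) = -10719$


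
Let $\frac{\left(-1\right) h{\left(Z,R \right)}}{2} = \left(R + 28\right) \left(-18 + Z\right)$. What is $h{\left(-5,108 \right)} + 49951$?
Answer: $56207$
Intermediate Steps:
$h{\left(Z,R \right)} = - 2 \left(-18 + Z\right) \left(28 + R\right)$ ($h{\left(Z,R \right)} = - 2 \left(R + 28\right) \left(-18 + Z\right) = - 2 \left(28 + R\right) \left(-18 + Z\right) = - 2 \left(-18 + Z\right) \left(28 + R\right)$)
$h{\left(-5,108 \right)} + 49951 = \left(1008 - -280 + 36 \cdot 108 - 216 \left(-5\right)\right) + 49951 = \left(1008 + 280 + 3888 + 1080\right) + 49951 = 6256 + 49951 = 56207$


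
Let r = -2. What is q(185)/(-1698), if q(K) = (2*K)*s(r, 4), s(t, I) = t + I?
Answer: -370/849 ≈ -0.43581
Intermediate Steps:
s(t, I) = I + t
q(K) = 4*K (q(K) = (2*K)*(4 - 2) = (2*K)*2 = 4*K)
q(185)/(-1698) = (4*185)/(-1698) = 740*(-1/1698) = -370/849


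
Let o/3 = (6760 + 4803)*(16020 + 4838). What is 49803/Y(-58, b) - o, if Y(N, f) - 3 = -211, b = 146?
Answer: -11576694423/16 ≈ -7.2354e+8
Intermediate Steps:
Y(N, f) = -208 (Y(N, f) = 3 - 211 = -208)
o = 723543162 (o = 3*((6760 + 4803)*(16020 + 4838)) = 3*(11563*20858) = 3*241181054 = 723543162)
49803/Y(-58, b) - o = 49803/(-208) - 1*723543162 = 49803*(-1/208) - 723543162 = -3831/16 - 723543162 = -11576694423/16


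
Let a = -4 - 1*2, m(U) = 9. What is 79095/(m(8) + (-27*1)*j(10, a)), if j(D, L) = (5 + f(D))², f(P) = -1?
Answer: -26365/141 ≈ -186.99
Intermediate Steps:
a = -6 (a = -4 - 2 = -6)
j(D, L) = 16 (j(D, L) = (5 - 1)² = 4² = 16)
79095/(m(8) + (-27*1)*j(10, a)) = 79095/(9 - 27*1*16) = 79095/(9 - 27*16) = 79095/(9 - 432) = 79095/(-423) = 79095*(-1/423) = -26365/141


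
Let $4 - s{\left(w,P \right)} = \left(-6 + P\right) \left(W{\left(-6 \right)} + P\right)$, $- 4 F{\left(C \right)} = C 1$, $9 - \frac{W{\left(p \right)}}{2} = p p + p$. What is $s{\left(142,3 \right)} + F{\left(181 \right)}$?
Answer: $- \frac{633}{4} \approx -158.25$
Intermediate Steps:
$W{\left(p \right)} = 18 - 2 p - 2 p^{2}$ ($W{\left(p \right)} = 18 - 2 \left(p p + p\right) = 18 - 2 \left(p^{2} + p\right) = 18 - 2 \left(p + p^{2}\right) = 18 - \left(2 p + 2 p^{2}\right) = 18 - 2 p - 2 p^{2}$)
$F{\left(C \right)} = - \frac{C}{4}$ ($F{\left(C \right)} = - \frac{C 1}{4} = - \frac{C}{4}$)
$s{\left(w,P \right)} = 4 - \left(-42 + P\right) \left(-6 + P\right)$ ($s{\left(w,P \right)} = 4 - \left(-6 + P\right) \left(\left(18 - -12 - 2 \left(-6\right)^{2}\right) + P\right) = 4 - \left(-6 + P\right) \left(\left(18 + 12 - 72\right) + P\right) = 4 - \left(-6 + P\right) \left(-42 + P\right) = 4 - \left(-42 + P\right) \left(-6 + P\right)$)
$s{\left(142,3 \right)} + F{\left(181 \right)} = \left(-248 - 3^{2} + 48 \cdot 3\right) - \frac{181}{4} = \left(-248 - 9 + 144\right) - \frac{181}{4} = -113 - \frac{181}{4} = - \frac{633}{4}$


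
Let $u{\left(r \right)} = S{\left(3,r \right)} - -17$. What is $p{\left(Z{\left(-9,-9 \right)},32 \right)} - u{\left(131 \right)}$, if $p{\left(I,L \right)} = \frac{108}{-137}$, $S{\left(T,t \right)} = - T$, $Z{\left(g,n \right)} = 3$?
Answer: $- \frac{2026}{137} \approx -14.788$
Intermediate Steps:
$p{\left(I,L \right)} = - \frac{108}{137}$ ($p{\left(I,L \right)} = 108 \left(- \frac{1}{137}\right) = - \frac{108}{137}$)
$u{\left(r \right)} = 14$ ($u{\left(r \right)} = \left(-1\right) 3 - -17 = -3 + 17 = 14$)
$p{\left(Z{\left(-9,-9 \right)},32 \right)} - u{\left(131 \right)} = - \frac{108}{137} - 14 = - \frac{2026}{137}$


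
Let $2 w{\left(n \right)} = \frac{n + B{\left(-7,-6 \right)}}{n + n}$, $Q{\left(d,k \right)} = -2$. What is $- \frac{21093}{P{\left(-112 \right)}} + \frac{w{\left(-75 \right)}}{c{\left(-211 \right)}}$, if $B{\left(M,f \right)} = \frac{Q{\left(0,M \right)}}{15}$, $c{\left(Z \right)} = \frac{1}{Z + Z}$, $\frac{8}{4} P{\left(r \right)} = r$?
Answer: $\frac{17071309}{63000} \approx 270.97$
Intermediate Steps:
$P{\left(r \right)} = \frac{r}{2}$
$c{\left(Z \right)} = \frac{1}{2 Z}$
$B{\left(M,f \right)} = - \frac{2}{15}$
$w{\left(n \right)} = \frac{- \frac{2}{15} + n}{4 n}$ ($w{\left(n \right)} = \frac{\left(n - \frac{2}{15}\right) \frac{1}{n + n}}{2} = \frac{\left(- \frac{2}{15} + n\right) \frac{1}{2 n}}{2} = \frac{\frac{1}{2} \frac{1}{n} \left(- \frac{2}{15} + n\right)}{2} = \frac{- \frac{2}{15} + n}{4 n}$)
$- \frac{21093}{P{\left(-112 \right)}} + \frac{w{\left(-75 \right)}}{c{\left(-211 \right)}} = - \frac{21093}{\frac{1}{2} \left(-112\right)} + \frac{\frac{1}{60} \frac{1}{-75} \left(-2 + 15 \left(-75\right)\right)}{\frac{1}{2} \frac{1}{-211}} = - \frac{21093}{-56} + \frac{\frac{1}{60} \left(- \frac{1}{75}\right) \left(-2 - 1125\right)}{\frac{1}{2} \left(- \frac{1}{211}\right)} = \left(-21093\right) \left(- \frac{1}{56}\right) + \frac{\frac{1}{60} \left(- \frac{1}{75}\right) \left(-1127\right)}{- \frac{1}{422}} = \frac{21093}{56} + \frac{1127}{4500} \left(-422\right) = \frac{21093}{56} - \frac{237797}{2250} = \frac{17071309}{63000}$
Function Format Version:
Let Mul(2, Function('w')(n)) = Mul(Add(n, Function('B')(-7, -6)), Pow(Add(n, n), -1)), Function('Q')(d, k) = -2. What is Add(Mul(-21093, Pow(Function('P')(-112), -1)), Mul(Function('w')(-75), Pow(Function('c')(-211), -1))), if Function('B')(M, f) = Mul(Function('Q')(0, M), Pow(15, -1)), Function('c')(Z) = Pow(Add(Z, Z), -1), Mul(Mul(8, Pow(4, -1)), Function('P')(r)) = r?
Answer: Rational(17071309, 63000) ≈ 270.97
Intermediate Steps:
Function('P')(r) = Mul(Rational(1, 2), r)
Function('c')(Z) = Mul(Rational(1, 2), Pow(Z, -1)) (Function('c')(Z) = Pow(Mul(2, Z), -1) = Mul(Rational(1, 2), Pow(Z, -1)))
Function('B')(M, f) = Rational(-2, 15) (Function('B')(M, f) = Mul(-2, Pow(15, -1)) = Mul(-2, Rational(1, 15)) = Rational(-2, 15))
Function('w')(n) = Mul(Rational(1, 4), Pow(n, -1), Add(Rational(-2, 15), n)) (Function('w')(n) = Mul(Rational(1, 2), Mul(Add(n, Rational(-2, 15)), Pow(Add(n, n), -1))) = Mul(Rational(1, 2), Mul(Add(Rational(-2, 15), n), Pow(Mul(2, n), -1))) = Mul(Rational(1, 2), Mul(Add(Rational(-2, 15), n), Mul(Rational(1, 2), Pow(n, -1)))) = Mul(Rational(1, 2), Mul(Rational(1, 2), Pow(n, -1), Add(Rational(-2, 15), n))) = Mul(Rational(1, 4), Pow(n, -1), Add(Rational(-2, 15), n)))
Add(Mul(-21093, Pow(Function('P')(-112), -1)), Mul(Function('w')(-75), Pow(Function('c')(-211), -1))) = Add(Mul(-21093, Pow(Mul(Rational(1, 2), -112), -1)), Mul(Mul(Rational(1, 60), Pow(-75, -1), Add(-2, Mul(15, -75))), Pow(Mul(Rational(1, 2), Pow(-211, -1)), -1))) = Add(Mul(-21093, Pow(-56, -1)), Mul(Mul(Rational(1, 60), Rational(-1, 75), Add(-2, -1125)), Pow(Mul(Rational(1, 2), Rational(-1, 211)), -1))) = Add(Mul(-21093, Rational(-1, 56)), Mul(Mul(Rational(1, 60), Rational(-1, 75), -1127), Pow(Rational(-1, 422), -1))) = Add(Rational(21093, 56), Mul(Rational(1127, 4500), -422)) = Add(Rational(21093, 56), Rational(-237797, 2250)) = Rational(17071309, 63000)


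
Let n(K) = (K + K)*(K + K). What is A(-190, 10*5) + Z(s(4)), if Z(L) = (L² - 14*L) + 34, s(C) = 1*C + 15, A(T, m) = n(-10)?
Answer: 529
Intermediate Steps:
n(K) = 4*K² (n(K) = (2*K)*(2*K) = 4*K²)
A(T, m) = 400 (A(T, m) = 4*(-10)² = 4*100 = 400)
s(C) = 15 + C (s(C) = C + 15 = 15 + C)
Z(L) = 34 + L² - 14*L
A(-190, 10*5) + Z(s(4)) = 400 + (34 + (15 + 4)² - 14*(15 + 4)) = 400 + (34 + 19² - 14*19) = 400 + (34 + 361 - 266) = 400 + 129 = 529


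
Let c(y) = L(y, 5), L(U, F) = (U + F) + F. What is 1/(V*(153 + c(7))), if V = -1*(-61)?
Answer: 1/10370 ≈ 9.6432e-5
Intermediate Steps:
L(U, F) = U + 2*F (L(U, F) = (F + U) + F = U + 2*F)
c(y) = 10 + y (c(y) = y + 2*5 = y + 10 = 10 + y)
V = 61
1/(V*(153 + c(7))) = 1/(61*(153 + (10 + 7))) = 1/(61*(153 + 17)) = 1/(61*170) = 1/10370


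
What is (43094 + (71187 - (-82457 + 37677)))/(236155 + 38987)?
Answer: 22723/39306 ≈ 0.57810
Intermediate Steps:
(43094 + (71187 - (-82457 + 37677)))/(236155 + 38987) = (43094 + (71187 - 1*(-44780)))/275142 = (43094 + (71187 + 44780))*(1/275142) = (43094 + 115967)*(1/275142) = 159061*(1/275142) = 22723/39306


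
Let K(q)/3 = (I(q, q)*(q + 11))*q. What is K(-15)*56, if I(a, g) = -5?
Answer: -50400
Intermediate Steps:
K(q) = 3*q*(-55 - 5*q) (K(q) = 3*((-5*(q + 11))*q) = 3*((-5*(11 + q))*q) = 3*((-55 - 5*q)*q) = 3*(q*(-55 - 5*q)) = 3*q*(-55 - 5*q))
K(-15)*56 = -15*(-15)*(11 - 15)*56 = -15*(-15)*(-4)*56 = -900*56 = -50400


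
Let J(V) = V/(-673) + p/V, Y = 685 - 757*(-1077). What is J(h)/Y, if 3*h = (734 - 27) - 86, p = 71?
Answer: 2467/56837076957 ≈ 4.3405e-8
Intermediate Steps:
h = 207 (h = ((734 - 27) - 86)/3 = (707 - 86)/3 = (⅓)*621 = 207)
Y = 815974 (Y = 685 + 815289 = 815974)
J(V) = 71/V - V/673 (J(V) = V/(-673) + 71/V = V*(-1/673) + 71/V = -V/673 + 71/V = 71/V - V/673)
J(h)/Y = (71/207 - 1/673*207)/815974 = (71*(1/207) - 207/673)*(1/815974) = (71/207 - 207/673)*(1/815974) = (4934/139311)*(1/815974) = 2467/56837076957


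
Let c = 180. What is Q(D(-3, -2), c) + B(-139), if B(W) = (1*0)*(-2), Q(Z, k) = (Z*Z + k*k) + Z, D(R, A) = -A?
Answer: 32406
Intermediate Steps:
Q(Z, k) = Z + Z² + k² (Q(Z, k) = (Z² + k²) + Z = Z + Z² + k²)
B(W) = 0 (B(W) = 0*(-2) = 0)
Q(D(-3, -2), c) + B(-139) = (-1*(-2) + (-1*(-2))² + 180²) + 0 = (2 + 2² + 32400) + 0 = (2 + 4 + 32400) + 0 = 32406 + 0 = 32406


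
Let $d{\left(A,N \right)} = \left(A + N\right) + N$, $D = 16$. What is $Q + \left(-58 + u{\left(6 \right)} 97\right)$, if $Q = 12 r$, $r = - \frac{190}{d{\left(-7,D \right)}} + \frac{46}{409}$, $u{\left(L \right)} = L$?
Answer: $\frac{887836}{2045} \approx 434.15$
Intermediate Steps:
$d{\left(A,N \right)} = A + 2 N$
$r = - \frac{15312}{2045}$ ($r = - \frac{190}{-7 + 2 \cdot 16} + \frac{46}{409} = - \frac{190}{-7 + 32} + 46 \cdot \frac{1}{409} = - \frac{190}{25} + \frac{46}{409} = \left(-190\right) \frac{1}{25} + \frac{46}{409} = - \frac{38}{5} + \frac{46}{409} = - \frac{15312}{2045} \approx -7.4875$)
$Q = - \frac{183744}{2045}$ ($Q = 12 \left(- \frac{15312}{2045}\right) = - \frac{183744}{2045} \approx -89.85$)
$Q + \left(-58 + u{\left(6 \right)} 97\right) = - \frac{183744}{2045} + \left(-58 + 6 \cdot 97\right) = - \frac{183744}{2045} + \left(-58 + 582\right) = - \frac{183744}{2045} + 524 = \frac{887836}{2045}$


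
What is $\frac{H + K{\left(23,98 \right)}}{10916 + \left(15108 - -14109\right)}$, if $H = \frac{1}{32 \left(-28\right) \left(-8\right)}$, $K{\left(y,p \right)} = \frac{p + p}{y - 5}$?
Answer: $\frac{702473}{2589060096} \approx 0.00027132$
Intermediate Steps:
$K{\left(y,p \right)} = \frac{2 p}{-5 + y}$
$H = \frac{1}{7168}$ ($H = \frac{1}{\left(-896\right) \left(-8\right)} = \frac{1}{7168} \approx 0.00013951$)
$\frac{H + K{\left(23,98 \right)}}{10916 + \left(15108 - -14109\right)} = \frac{\frac{1}{7168} + 2 \cdot 98 \frac{1}{-5 + 23}}{10916 + \left(15108 - -14109\right)} = \frac{\frac{1}{7168} + 2 \cdot 98 \cdot \frac{1}{18}}{10916 + \left(15108 + 14109\right)} = \frac{\frac{1}{7168} + 2 \cdot 98 \cdot \frac{1}{18}}{10916 + 29217} = \frac{\frac{1}{7168} + \frac{98}{9}}{40133} = \frac{702473}{64512} \cdot \frac{1}{40133} = \frac{702473}{2589060096}$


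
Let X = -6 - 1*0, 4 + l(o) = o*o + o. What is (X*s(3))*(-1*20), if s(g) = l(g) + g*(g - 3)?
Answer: 960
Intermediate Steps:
l(o) = -4 + o + o² (l(o) = -4 + (o*o + o) = -4 + (o² + o) = -4 + (o + o²) = -4 + o + o²)
s(g) = -4 + g + g² + g*(-3 + g) (s(g) = (-4 + g + g²) + g*(g - 3) = (-4 + g + g²) + g*(-3 + g) = -4 + g + g² + g*(-3 + g))
X = -6 (X = -6 + 0 = -6)
(X*s(3))*(-1*20) = (-6*(-4 - 2*3 + 2*3²))*(-1*20) = -6*(-4 - 6 + 2*9)*(-20) = -6*(-4 - 6 + 18)*(-20) = -6*8*(-20) = -48*(-20) = 960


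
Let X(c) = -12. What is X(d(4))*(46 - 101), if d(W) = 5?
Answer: 660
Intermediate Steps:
X(d(4))*(46 - 101) = -12*(46 - 101) = -12*(-55) = 660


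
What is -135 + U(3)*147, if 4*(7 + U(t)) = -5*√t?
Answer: -1164 - 735*√3/4 ≈ -1482.3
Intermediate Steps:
U(t) = -7 - 5*√t/4 (U(t) = -7 + (-5*√t)/4 = -7 - 5*√t/4)
-135 + U(3)*147 = -135 + (-7 - 5*√3/4)*147 = -135 + (-1029 - 735*√3/4) = -1164 - 735*√3/4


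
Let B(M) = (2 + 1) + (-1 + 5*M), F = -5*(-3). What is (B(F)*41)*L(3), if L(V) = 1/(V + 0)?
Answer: 3157/3 ≈ 1052.3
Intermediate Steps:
F = 15
L(V) = 1/V
B(M) = 2 + 5*M (B(M) = 3 + (-1 + 5*M) = 2 + 5*M)
(B(F)*41)*L(3) = ((2 + 5*15)*41)/3 = ((2 + 75)*41)*(⅓) = (77*41)*(⅓) = 3157*(⅓) = 3157/3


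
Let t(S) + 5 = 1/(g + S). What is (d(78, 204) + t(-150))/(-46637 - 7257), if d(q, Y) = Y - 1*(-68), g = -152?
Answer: -80633/16275988 ≈ -0.0049541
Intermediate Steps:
d(q, Y) = 68 + Y (d(q, Y) = Y + 68 = 68 + Y)
t(S) = -5 + 1/(-152 + S)
(d(78, 204) + t(-150))/(-46637 - 7257) = ((68 + 204) + (761 - 5*(-150))/(-152 - 150))/(-46637 - 7257) = (272 + (761 + 750)/(-302))/(-53894) = (272 - 1/302*1511)*(-1/53894) = (272 - 1511/302)*(-1/53894) = (80633/302)*(-1/53894) = -80633/16275988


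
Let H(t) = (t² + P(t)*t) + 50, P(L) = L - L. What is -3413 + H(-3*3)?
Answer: -3282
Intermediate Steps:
P(L) = 0
H(t) = 50 + t² (H(t) = (t² + 0*t) + 50 = (t² + 0) + 50 = t² + 50 = 50 + t²)
-3413 + H(-3*3) = -3413 + (50 + (-3*3)²) = -3413 + (50 + (-9)²) = -3413 + (50 + 81) = -3413 + 131 = -3282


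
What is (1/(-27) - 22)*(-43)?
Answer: 25585/27 ≈ 947.59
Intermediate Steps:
(1/(-27) - 22)*(-43) = (-1/27 - 22)*(-43) = -595/27*(-43) = 25585/27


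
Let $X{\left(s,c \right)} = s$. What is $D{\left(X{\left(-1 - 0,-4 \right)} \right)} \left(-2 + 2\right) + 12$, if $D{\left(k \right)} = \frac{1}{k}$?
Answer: $12$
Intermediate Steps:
$D{\left(X{\left(-1 - 0,-4 \right)} \right)} \left(-2 + 2\right) + 12 = \frac{-2 + 2}{-1 - 0} + 12 = \frac{1}{-1 + 0} \cdot 0 + 12 = \frac{1}{-1} \cdot 0 + 12 = \left(-1\right) 0 + 12 = 0 + 12 = 12$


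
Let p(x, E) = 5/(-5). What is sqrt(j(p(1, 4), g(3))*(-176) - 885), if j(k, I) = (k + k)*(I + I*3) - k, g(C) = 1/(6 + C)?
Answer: I*sqrt(8141)/3 ≈ 30.076*I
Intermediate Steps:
p(x, E) = -1 (p(x, E) = 5*(-1/5) = -1)
j(k, I) = -k + 8*I*k (j(k, I) = (2*k)*(I + 3*I) - k = (2*k)*(4*I) - k = 8*I*k - k = -k + 8*I*k)
sqrt(j(p(1, 4), g(3))*(-176) - 885) = sqrt(-(-1 + 8/(6 + 3))*(-176) - 885) = sqrt(-(-1 + 8/9)*(-176) - 885) = sqrt(-1*(-1/9)*(-176) - 885) = sqrt((1/9)*(-176) - 885) = sqrt(-176/9 - 885) = sqrt(-8141/9) = I*sqrt(8141)/3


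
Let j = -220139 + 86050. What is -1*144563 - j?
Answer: -10474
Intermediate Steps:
j = -134089
-1*144563 - j = -1*144563 - 1*(-134089) = -144563 + 134089 = -10474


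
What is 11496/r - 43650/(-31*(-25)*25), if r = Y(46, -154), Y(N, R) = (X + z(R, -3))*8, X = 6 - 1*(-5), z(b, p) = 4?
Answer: 72499/775 ≈ 93.547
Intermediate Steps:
X = 11 (X = 6 + 5 = 11)
Y(N, R) = 120 (Y(N, R) = (11 + 4)*8 = 15*8 = 120)
r = 120
11496/r - 43650/(-31*(-25)*25) = 11496/120 - 43650/(-31*(-25)*25) = 11496*(1/120) - 43650/(775*25) = 479/5 - 43650/19375 = 479/5 - 43650*1/19375 = 479/5 - 1746/775 = 72499/775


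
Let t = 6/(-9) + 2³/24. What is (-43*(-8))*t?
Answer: -344/3 ≈ -114.67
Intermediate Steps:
t = -⅓ (t = 6*(-⅑) + 8*(1/24) = -⅔ + ⅓ = -⅓ ≈ -0.33333)
(-43*(-8))*t = -43*(-8)*(-⅓) = 344*(-⅓) = -344/3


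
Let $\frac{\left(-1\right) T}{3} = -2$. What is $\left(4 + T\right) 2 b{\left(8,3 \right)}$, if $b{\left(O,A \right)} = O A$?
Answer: $480$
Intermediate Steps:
$T = 6$ ($T = \left(-3\right) \left(-2\right) = 6$)
$b{\left(O,A \right)} = A O$
$\left(4 + T\right) 2 b{\left(8,3 \right)} = \left(4 + 6\right) 2 \cdot 3 \cdot 8 = 10 \cdot 2 \cdot 24 = 20 \cdot 24 = 480$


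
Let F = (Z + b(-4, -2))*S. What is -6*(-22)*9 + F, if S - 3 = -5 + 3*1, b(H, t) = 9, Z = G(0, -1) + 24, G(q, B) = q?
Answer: 1221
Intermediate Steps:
Z = 24 (Z = 0 + 24 = 24)
S = 1 (S = 3 + (-5 + 3*1) = 3 + (-5 + 3) = 3 - 2 = 1)
F = 33 (F = (24 + 9)*1 = 33*1 = 33)
-6*(-22)*9 + F = -6*(-22)*9 + 33 = 132*9 + 33 = 1188 + 33 = 1221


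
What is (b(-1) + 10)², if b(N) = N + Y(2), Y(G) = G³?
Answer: 289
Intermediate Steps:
b(N) = 8 + N (b(N) = N + 2³ = N + 8 = 8 + N)
(b(-1) + 10)² = ((8 - 1) + 10)² = (7 + 10)² = 17² = 289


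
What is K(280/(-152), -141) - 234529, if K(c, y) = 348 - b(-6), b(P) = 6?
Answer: -234187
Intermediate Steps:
K(c, y) = 342 (K(c, y) = 348 - 1*6 = 348 - 6 = 342)
K(280/(-152), -141) - 234529 = 342 - 234529 = -234187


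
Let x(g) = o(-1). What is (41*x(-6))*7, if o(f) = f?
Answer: -287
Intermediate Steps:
x(g) = -1
(41*x(-6))*7 = (41*(-1))*7 = -41*7 = -287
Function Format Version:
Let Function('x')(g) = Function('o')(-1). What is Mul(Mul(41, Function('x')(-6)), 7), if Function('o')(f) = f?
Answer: -287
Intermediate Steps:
Function('x')(g) = -1
Mul(Mul(41, Function('x')(-6)), 7) = Mul(Mul(41, -1), 7) = Mul(-41, 7) = -287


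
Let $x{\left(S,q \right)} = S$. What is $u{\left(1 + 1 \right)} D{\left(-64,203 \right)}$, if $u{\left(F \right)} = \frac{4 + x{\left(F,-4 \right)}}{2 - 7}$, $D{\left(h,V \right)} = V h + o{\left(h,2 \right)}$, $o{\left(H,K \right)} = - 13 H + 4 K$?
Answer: $\frac{72912}{5} \approx 14582.0$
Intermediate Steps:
$D{\left(h,V \right)} = 8 - 13 h + V h$ ($D{\left(h,V \right)} = V h - \left(-8 + 13 h\right) = 8 - 13 h + V h$)
$u{\left(F \right)} = - \frac{4}{5} - \frac{F}{5}$ ($u{\left(F \right)} = \frac{4 + F}{2 - 7} = \frac{4 + F}{-5} = \left(4 + F\right) \left(- \frac{1}{5}\right) = - \frac{4}{5} - \frac{F}{5}$)
$u{\left(1 + 1 \right)} D{\left(-64,203 \right)} = \left(- \frac{4}{5} - \frac{1 + 1}{5}\right) \left(8 - -832 + 203 \left(-64\right)\right) = \left(- \frac{4}{5} - \frac{2}{5}\right) \left(8 + 832 - 12992\right) = \left(- \frac{4}{5} - \frac{2}{5}\right) \left(-12152\right) = \left(- \frac{6}{5}\right) \left(-12152\right) = \frac{72912}{5}$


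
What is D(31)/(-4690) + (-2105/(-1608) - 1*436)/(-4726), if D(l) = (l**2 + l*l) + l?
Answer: -12327733/37997040 ≈ -0.32444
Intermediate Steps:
D(l) = l + 2*l**2 (D(l) = (l**2 + l**2) + l = 2*l**2 + l = l + 2*l**2)
D(31)/(-4690) + (-2105/(-1608) - 1*436)/(-4726) = (31*(1 + 2*31))/(-4690) + (-2105/(-1608) - 1*436)/(-4726) = (31*(1 + 62))*(-1/4690) + (-2105*(-1/1608) - 436)*(-1/4726) = (31*63)*(-1/4690) + (2105/1608 - 436)*(-1/4726) = 1953*(-1/4690) - 698983/1608*(-1/4726) = -279/670 + 698983/7599408 = -12327733/37997040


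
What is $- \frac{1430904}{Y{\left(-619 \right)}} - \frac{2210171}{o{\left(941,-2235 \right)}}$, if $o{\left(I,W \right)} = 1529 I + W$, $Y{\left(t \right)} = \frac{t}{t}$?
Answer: $- \frac{2055573074987}{1436554} \approx -1.4309 \cdot 10^{6}$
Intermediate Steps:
$Y{\left(t \right)} = 1$
$o{\left(I,W \right)} = W + 1529 I$
$- \frac{1430904}{Y{\left(-619 \right)}} - \frac{2210171}{o{\left(941,-2235 \right)}} = - \frac{1430904}{1} - \frac{2210171}{-2235 + 1529 \cdot 941} = \left(-1430904\right) 1 - \frac{2210171}{-2235 + 1438789} = -1430904 - \frac{2210171}{1436554} = - \frac{2055573074987}{1436554}$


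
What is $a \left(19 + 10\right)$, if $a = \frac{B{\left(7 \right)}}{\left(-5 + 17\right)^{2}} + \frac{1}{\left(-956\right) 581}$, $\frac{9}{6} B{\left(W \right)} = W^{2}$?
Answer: $\frac{197317073}{29993544} \approx 6.5787$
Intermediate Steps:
$B{\left(W \right)} = \frac{2 W^{2}}{3}$
$a = \frac{6804037}{29993544}$ ($a = \frac{\frac{2}{3} \cdot 7^{2}}{\left(-5 + 17\right)^{2}} + \frac{1}{\left(-956\right) 581} = \frac{\frac{2}{3} \cdot 49}{12^{2}} - \frac{1}{555436} = \frac{98}{3 \cdot 144} - \frac{1}{555436} = \frac{98}{3} \cdot \frac{1}{144} - \frac{1}{555436} = \frac{49}{216} - \frac{1}{555436} = \frac{6804037}{29993544} \approx 0.22685$)
$a \left(19 + 10\right) = \frac{6804037 \left(19 + 10\right)}{29993544} = \frac{6804037}{29993544} \cdot 29 = \frac{197317073}{29993544}$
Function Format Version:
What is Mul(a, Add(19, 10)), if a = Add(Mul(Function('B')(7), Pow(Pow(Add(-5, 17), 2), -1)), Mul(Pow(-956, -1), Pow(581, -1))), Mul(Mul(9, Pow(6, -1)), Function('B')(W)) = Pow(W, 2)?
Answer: Rational(197317073, 29993544) ≈ 6.5787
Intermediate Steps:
Function('B')(W) = Mul(Rational(2, 3), Pow(W, 2))
a = Rational(6804037, 29993544) (a = Add(Mul(Mul(Rational(2, 3), Pow(7, 2)), Pow(Pow(Add(-5, 17), 2), -1)), Mul(Pow(-956, -1), Pow(581, -1))) = Add(Mul(Mul(Rational(2, 3), 49), Pow(Pow(12, 2), -1)), Mul(Rational(-1, 956), Rational(1, 581))) = Add(Mul(Rational(98, 3), Pow(144, -1)), Rational(-1, 555436)) = Add(Mul(Rational(98, 3), Rational(1, 144)), Rational(-1, 555436)) = Add(Rational(49, 216), Rational(-1, 555436)) = Rational(6804037, 29993544) ≈ 0.22685)
Mul(a, Add(19, 10)) = Mul(Rational(6804037, 29993544), Add(19, 10)) = Mul(Rational(6804037, 29993544), 29) = Rational(197317073, 29993544)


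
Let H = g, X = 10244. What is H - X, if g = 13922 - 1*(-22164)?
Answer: 25842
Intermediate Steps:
g = 36086 (g = 13922 + 22164 = 36086)
H = 36086
H - X = 36086 - 1*10244 = 36086 - 10244 = 25842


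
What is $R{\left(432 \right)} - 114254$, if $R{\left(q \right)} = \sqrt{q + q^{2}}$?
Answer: $-114254 + 12 \sqrt{1299} \approx -1.1382 \cdot 10^{5}$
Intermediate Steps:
$R{\left(432 \right)} - 114254 = \sqrt{432 \left(1 + 432\right)} - 114254 = \sqrt{432 \cdot 433} - 114254 = \sqrt{187056} - 114254 = 12 \sqrt{1299} - 114254 = -114254 + 12 \sqrt{1299}$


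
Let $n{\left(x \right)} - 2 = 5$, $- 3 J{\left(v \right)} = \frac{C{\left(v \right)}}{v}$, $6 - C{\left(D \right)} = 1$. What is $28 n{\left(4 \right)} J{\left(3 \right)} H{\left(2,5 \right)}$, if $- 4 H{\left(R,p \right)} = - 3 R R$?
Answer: $- \frac{980}{3} \approx -326.67$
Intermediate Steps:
$C{\left(D \right)} = 5$ ($C{\left(D \right)} = 6 - 1 = 5$)
$J{\left(v \right)} = - \frac{5}{3 v}$ ($J{\left(v \right)} = - \frac{5 \frac{1}{v}}{3} = - \frac{5}{3 v}$)
$H{\left(R,p \right)} = \frac{3 R^{2}}{4}$ ($H{\left(R,p \right)} = - \frac{- 3 R R}{4} = - \frac{\left(-3\right) R^{2}}{4} = \frac{3 R^{2}}{4}$)
$n{\left(x \right)} = 7$ ($n{\left(x \right)} = 2 + 5 = 7$)
$28 n{\left(4 \right)} J{\left(3 \right)} H{\left(2,5 \right)} = 28 \cdot 7 \left(- \frac{5}{3 \cdot 3}\right) \frac{3 \cdot 2^{2}}{4} = 28 \cdot 7 \left(\left(- \frac{5}{3}\right) \frac{1}{3}\right) \frac{3}{4} \cdot 4 = 28 \cdot 7 \left(- \frac{5}{9}\right) 3 = 28 \left(- \frac{35}{9}\right) 3 = \left(- \frac{980}{9}\right) 3 = - \frac{980}{3}$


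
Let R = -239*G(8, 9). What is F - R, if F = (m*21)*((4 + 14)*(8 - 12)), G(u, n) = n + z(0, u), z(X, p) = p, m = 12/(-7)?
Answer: 6655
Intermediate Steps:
m = -12/7 (m = 12*(-⅐) = -12/7 ≈ -1.7143)
G(u, n) = n + u
F = 2592 (F = (-12/7*21)*((4 + 14)*(8 - 12)) = -648*(-4) = -36*(-72) = 2592)
R = -4063 (R = -239*(9 + 8) = -239*17 = -4063)
F - R = 2592 - 1*(-4063) = 2592 + 4063 = 6655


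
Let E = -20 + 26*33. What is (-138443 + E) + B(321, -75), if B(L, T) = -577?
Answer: -138182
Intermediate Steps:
E = 838 (E = -20 + 858 = 838)
(-138443 + E) + B(321, -75) = (-138443 + 838) - 577 = -137605 - 577 = -138182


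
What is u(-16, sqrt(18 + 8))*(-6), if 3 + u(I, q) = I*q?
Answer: 18 + 96*sqrt(26) ≈ 507.51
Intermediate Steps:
u(I, q) = -3 + I*q
u(-16, sqrt(18 + 8))*(-6) = (-3 - 16*sqrt(18 + 8))*(-6) = (-3 - 16*sqrt(26))*(-6) = 18 + 96*sqrt(26)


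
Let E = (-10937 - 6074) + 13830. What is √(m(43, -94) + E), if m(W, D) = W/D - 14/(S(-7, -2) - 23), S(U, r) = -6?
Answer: I*√23638064662/2726 ≈ 56.4*I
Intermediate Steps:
E = -3181 (E = -17011 + 13830 = -3181)
m(W, D) = 14/29 + W/D (m(W, D) = W/D - 14/(-6 - 23) = W/D - 14/(-29) = W/D - 14*(-1/29) = W/D + 14/29 = 14/29 + W/D)
√(m(43, -94) + E) = √((14/29 + 43/(-94)) - 3181) = √((14/29 + 43*(-1/94)) - 3181) = √((14/29 - 43/94) - 3181) = √(69/2726 - 3181) = √(-8671337/2726) = I*√23638064662/2726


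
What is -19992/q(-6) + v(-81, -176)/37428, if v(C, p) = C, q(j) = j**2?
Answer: -20785097/37428 ≈ -555.34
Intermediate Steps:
-19992/q(-6) + v(-81, -176)/37428 = -19992/((-6)**2) - 81/37428 = -19992/36 - 81*1/37428 = -19992*1/36 - 27/12476 = -1666/3 - 27/12476 = -20785097/37428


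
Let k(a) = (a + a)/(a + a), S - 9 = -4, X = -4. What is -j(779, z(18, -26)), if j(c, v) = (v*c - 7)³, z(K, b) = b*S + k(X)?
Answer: 1015014524705992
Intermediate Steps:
S = 5 (S = 9 - 4 = 5)
k(a) = 1 (k(a) = (2*a)/((2*a)) = (2*a)*(1/(2*a)) = 1)
z(K, b) = 1 + 5*b (z(K, b) = b*5 + 1 = 5*b + 1 = 1 + 5*b)
j(c, v) = (-7 + c*v)³ (j(c, v) = (c*v - 7)³ = (-7 + c*v)³)
-j(779, z(18, -26)) = -(-7 + 779*(1 + 5*(-26)))³ = -(-7 + 779*(1 - 130))³ = -(-7 + 779*(-129))³ = -(-7 - 100491)³ = -1*(-100498)³ = -1*(-1015014524705992) = 1015014524705992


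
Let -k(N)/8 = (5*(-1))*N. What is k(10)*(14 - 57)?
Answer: -17200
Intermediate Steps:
k(N) = 40*N (k(N) = -8*5*(-1)*N = -(-40)*N = 40*N)
k(10)*(14 - 57) = (40*10)*(14 - 57) = 400*(-43) = -17200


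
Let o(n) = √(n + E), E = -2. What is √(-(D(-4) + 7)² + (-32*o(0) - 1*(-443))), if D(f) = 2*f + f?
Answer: √(418 - 32*I*√2) ≈ 20.475 - 1.1051*I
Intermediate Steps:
o(n) = √(-2 + n) (o(n) = √(n - 2) = √(-2 + n))
D(f) = 3*f
√(-(D(-4) + 7)² + (-32*o(0) - 1*(-443))) = √(-(3*(-4) + 7)² + (-32*√(-2 + 0) - 1*(-443))) = √(-(-12 + 7)² + (-32*I*√2 + 443)) = √(-1*(-5)² + (-32*I*√2 + 443)) = √(-1*25 + (-32*I*√2 + 443)) = √(-25 + (443 - 32*I*√2)) = √(418 - 32*I*√2)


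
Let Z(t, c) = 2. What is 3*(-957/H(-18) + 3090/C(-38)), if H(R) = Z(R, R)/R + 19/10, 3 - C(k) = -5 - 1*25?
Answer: -2344800/1771 ≈ -1324.0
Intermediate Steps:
C(k) = 33 (C(k) = 3 - (-5 - 1*25) = 3 - (-5 - 25) = 3 - 1*(-30) = 3 + 30 = 33)
H(R) = 19/10 + 2/R (H(R) = 2/R + 19/10 = 19/10 + 2/R)
3*(-957/H(-18) + 3090/C(-38)) = 3*(-957/(19/10 + 2/(-18)) + 3090/33) = 3*(-957/(19/10 + 2*(-1/18)) + 3090*(1/33)) = 3*(-957/(19/10 - ⅑) + 1030/11) = 3*(-957/161/90 + 1030/11) = 3*(-957*90/161 + 1030/11) = 3*(-86130/161 + 1030/11) = 3*(-781600/1771) = -2344800/1771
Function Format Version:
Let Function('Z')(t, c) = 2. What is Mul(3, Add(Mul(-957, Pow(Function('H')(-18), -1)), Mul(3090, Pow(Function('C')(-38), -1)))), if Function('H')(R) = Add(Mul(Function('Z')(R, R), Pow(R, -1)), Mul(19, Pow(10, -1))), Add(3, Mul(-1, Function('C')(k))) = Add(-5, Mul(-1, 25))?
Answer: Rational(-2344800, 1771) ≈ -1324.0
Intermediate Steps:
Function('C')(k) = 33 (Function('C')(k) = Add(3, Mul(-1, Add(-5, Mul(-1, 25)))) = Add(3, Mul(-1, Add(-5, -25))) = Add(3, Mul(-1, -30)) = Add(3, 30) = 33)
Function('H')(R) = Add(Rational(19, 10), Mul(2, Pow(R, -1))) (Function('H')(R) = Add(Mul(2, Pow(R, -1)), Mul(19, Pow(10, -1))) = Add(Mul(2, Pow(R, -1)), Mul(19, Rational(1, 10))) = Add(Mul(2, Pow(R, -1)), Rational(19, 10)) = Add(Rational(19, 10), Mul(2, Pow(R, -1))))
Mul(3, Add(Mul(-957, Pow(Function('H')(-18), -1)), Mul(3090, Pow(Function('C')(-38), -1)))) = Mul(3, Add(Mul(-957, Pow(Add(Rational(19, 10), Mul(2, Pow(-18, -1))), -1)), Mul(3090, Pow(33, -1)))) = Mul(3, Add(Mul(-957, Pow(Add(Rational(19, 10), Mul(2, Rational(-1, 18))), -1)), Mul(3090, Rational(1, 33)))) = Mul(3, Add(Mul(-957, Pow(Add(Rational(19, 10), Rational(-1, 9)), -1)), Rational(1030, 11))) = Mul(3, Add(Mul(-957, Pow(Rational(161, 90), -1)), Rational(1030, 11))) = Mul(3, Add(Mul(-957, Rational(90, 161)), Rational(1030, 11))) = Mul(3, Add(Rational(-86130, 161), Rational(1030, 11))) = Mul(3, Rational(-781600, 1771)) = Rational(-2344800, 1771)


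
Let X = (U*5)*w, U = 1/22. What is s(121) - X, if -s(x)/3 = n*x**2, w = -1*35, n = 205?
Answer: -198092555/22 ≈ -9.0042e+6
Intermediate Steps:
U = 1/22 (U = 1*(1/22) = 1/22 ≈ 0.045455)
w = -35
s(x) = -615*x**2
X = -175/22 (X = ((1/22)*5)*(-35) = (5/22)*(-35) = -175/22 ≈ -7.9545)
s(121) - X = -615*121**2 - 1*(-175/22) = -615*14641 + 175/22 = -9004215 + 175/22 = -198092555/22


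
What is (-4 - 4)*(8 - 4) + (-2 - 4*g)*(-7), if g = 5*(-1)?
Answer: -158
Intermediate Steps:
g = -5
(-4 - 4)*(8 - 4) + (-2 - 4*g)*(-7) = (-4 - 4)*(8 - 4) + (-2 - 4*(-5))*(-7) = -8*4 + (-2 + 20)*(-7) = -32 + 18*(-7) = -32 - 126 = -158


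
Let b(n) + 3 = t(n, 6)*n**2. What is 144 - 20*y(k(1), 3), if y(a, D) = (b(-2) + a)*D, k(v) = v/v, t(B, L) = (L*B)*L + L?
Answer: 16104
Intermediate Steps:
t(B, L) = L + B*L**2 (t(B, L) = (B*L)*L + L = B*L**2 + L = L + B*L**2)
k(v) = 1
b(n) = -3 + n**2*(6 + 36*n) (b(n) = -3 + (6*(1 + n*6))*n**2 = -3 + (6*(1 + 6*n))*n**2 = -3 + (6 + 36*n)*n**2 = -3 + n**2*(6 + 36*n))
y(a, D) = D*(-267 + a) (y(a, D) = ((-3 + 6*(-2)**2 + 36*(-2)**3) + a)*D = ((-3 + 6*4 + 36*(-8)) + a)*D = ((-3 + 24 - 288) + a)*D = (-267 + a)*D = D*(-267 + a))
144 - 20*y(k(1), 3) = 144 - 60*(-267 + 1) = 144 - 60*(-266) = 144 - 20*(-798) = 144 + 15960 = 16104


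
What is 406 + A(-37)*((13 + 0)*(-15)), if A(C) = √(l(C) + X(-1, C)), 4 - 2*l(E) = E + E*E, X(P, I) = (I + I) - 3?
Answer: 406 - 195*I*√741 ≈ 406.0 - 5308.2*I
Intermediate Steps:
X(P, I) = -3 + 2*I (X(P, I) = 2*I - 3 = -3 + 2*I)
l(E) = 2 - E/2 - E²/2 (l(E) = 2 - (E + E*E)/2 = 2 - (E + E²)/2 = 2 + (-E/2 - E²/2) = 2 - E/2 - E²/2)
A(C) = √(-1 - C²/2 + 3*C/2) (A(C) = √((2 - C/2 - C²/2) + (-3 + 2*C)) = √(-1 - C²/2 + 3*C/2))
406 + A(-37)*((13 + 0)*(-15)) = 406 + (√(-4 - 2*(-37)² + 6*(-37))/2)*((13 + 0)*(-15)) = 406 + (√(-4 - 2*1369 - 222)/2)*(13*(-15)) = 406 + (√(-4 - 2738 - 222)/2)*(-195) = 406 + (√(-2964)/2)*(-195) = 406 + ((2*I*√741)/2)*(-195) = 406 + (I*√741)*(-195) = 406 - 195*I*√741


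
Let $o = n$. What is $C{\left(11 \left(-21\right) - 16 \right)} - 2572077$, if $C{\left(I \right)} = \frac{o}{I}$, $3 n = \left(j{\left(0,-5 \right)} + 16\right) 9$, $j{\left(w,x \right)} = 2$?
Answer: $- \frac{635303073}{247} \approx -2.5721 \cdot 10^{6}$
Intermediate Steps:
$n = 54$ ($n = \frac{\left(2 + 16\right) 9}{3} = \frac{18 \cdot 9}{3} = \frac{1}{3} \cdot 162 = 54$)
$o = 54$
$C{\left(I \right)} = \frac{54}{I}$
$C{\left(11 \left(-21\right) - 16 \right)} - 2572077 = \frac{54}{11 \left(-21\right) - 16} - 2572077 = \frac{54}{-231 - 16} - 2572077 = \frac{54}{-247} - 2572077 = 54 \left(- \frac{1}{247}\right) - 2572077 = - \frac{54}{247} - 2572077 = - \frac{635303073}{247}$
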